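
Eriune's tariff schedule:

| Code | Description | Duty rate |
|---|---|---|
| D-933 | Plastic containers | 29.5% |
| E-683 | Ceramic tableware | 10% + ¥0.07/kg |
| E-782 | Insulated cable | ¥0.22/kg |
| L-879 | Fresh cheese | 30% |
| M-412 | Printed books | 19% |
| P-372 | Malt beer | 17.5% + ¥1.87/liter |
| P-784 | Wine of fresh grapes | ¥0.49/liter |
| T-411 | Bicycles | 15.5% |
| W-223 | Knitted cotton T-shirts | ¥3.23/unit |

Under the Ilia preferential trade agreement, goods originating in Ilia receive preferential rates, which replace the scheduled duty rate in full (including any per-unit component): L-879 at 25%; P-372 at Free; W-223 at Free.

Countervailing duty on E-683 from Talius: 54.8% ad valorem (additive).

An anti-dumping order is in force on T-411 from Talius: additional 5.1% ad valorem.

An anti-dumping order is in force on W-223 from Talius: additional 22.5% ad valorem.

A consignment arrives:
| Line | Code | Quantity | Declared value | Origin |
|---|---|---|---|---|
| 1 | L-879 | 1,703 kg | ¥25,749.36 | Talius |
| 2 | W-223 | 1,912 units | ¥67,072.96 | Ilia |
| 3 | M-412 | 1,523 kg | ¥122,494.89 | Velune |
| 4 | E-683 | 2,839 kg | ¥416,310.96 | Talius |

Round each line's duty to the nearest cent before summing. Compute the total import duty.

¥300,967.07

Line 1 (L-879, Talius, 1,703 kg, ¥25,749.36):
Base rate for L-879 is 30%.
L-879 has an FTA preferential rate, but origin Talius is not Ilia; base rate stands.
Duty = ¥25,749.36 × 30% = ¥7,724.81.
Line 2 (W-223, Ilia, 1,912 units, ¥67,072.96):
Base rate for W-223 is ¥3.23/unit.
Origin Ilia qualifies under the Eriune–Ilia agreement and W-223 is covered: preferential rate Free applies instead.
The additional-duty order on W-223 targets Talius, not Ilia; it does not apply.
Duty = ¥67,072.96 × 0% = ¥0.00.
Line 3 (M-412, Velune, 1,523 kg, ¥122,494.89):
Base rate for M-412 is 19%.
Duty = ¥122,494.89 × 19% = ¥23,274.03.
Line 4 (E-683, Talius, 2,839 kg, ¥416,310.96):
Base rate for E-683 is 10% + ¥0.07/kg.
Additional duty on E-683 from Talius: +54.8%. Applied ad valorem rate: 10% + 54.8% = 64.8%.
Duty = ¥416,310.96 × 64.8% + 2,839 × ¥0.07 = ¥269,968.23.
Total = ¥7,724.81 + ¥0.00 + ¥23,274.03 + ¥269,968.23 = ¥300,967.07.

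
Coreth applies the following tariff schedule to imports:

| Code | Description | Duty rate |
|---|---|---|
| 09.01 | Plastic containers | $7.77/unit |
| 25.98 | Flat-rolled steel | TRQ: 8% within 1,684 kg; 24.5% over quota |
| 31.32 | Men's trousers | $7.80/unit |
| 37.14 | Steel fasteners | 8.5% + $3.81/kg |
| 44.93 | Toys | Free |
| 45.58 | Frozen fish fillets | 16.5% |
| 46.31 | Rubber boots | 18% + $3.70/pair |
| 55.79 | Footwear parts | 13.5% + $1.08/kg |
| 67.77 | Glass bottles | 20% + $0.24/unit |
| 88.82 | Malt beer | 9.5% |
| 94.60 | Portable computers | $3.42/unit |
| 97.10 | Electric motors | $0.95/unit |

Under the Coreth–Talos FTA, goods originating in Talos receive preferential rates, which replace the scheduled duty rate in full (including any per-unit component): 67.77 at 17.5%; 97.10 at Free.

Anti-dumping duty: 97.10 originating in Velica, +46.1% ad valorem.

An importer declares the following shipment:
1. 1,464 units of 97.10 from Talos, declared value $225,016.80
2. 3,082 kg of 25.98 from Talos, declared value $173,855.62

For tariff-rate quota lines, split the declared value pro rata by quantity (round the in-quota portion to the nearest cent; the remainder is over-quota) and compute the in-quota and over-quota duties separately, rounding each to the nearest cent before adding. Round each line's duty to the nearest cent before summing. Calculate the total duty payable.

Line 1 (97.10, Talos, 1,464 units, $225,016.80):
Base rate for 97.10 is $0.95/unit.
Origin Talos qualifies under the Coreth–Talos agreement and 97.10 is covered: preferential rate Free applies instead.
The additional-duty order on 97.10 targets Velica, not Talos; it does not apply.
Duty = $225,016.80 × 0% = $0.00.
Line 2 (25.98, Talos, 3,082 kg, $173,855.62):
Code 25.98 is under a tariff-rate quota (threshold 1,684 kg). In-quota: 1,684 kg at 8%; over-quota: 1,398 kg at 24.5%.
Pro-rata value split: in-quota = $173,855.62 × 1,684/3,082 = $94,994.44; over-quota = $173,855.62 − $94,994.44 = $78,861.18.
In-quota duty = $94,994.44 × 8% = $7,599.56. Over-quota duty = $78,861.18 × 24.5% = $19,320.99.
Line duty = $7,599.56 + $19,320.99 = $26,920.55.
Total = $0.00 + $26,920.55 = $26,920.55.

$26,920.55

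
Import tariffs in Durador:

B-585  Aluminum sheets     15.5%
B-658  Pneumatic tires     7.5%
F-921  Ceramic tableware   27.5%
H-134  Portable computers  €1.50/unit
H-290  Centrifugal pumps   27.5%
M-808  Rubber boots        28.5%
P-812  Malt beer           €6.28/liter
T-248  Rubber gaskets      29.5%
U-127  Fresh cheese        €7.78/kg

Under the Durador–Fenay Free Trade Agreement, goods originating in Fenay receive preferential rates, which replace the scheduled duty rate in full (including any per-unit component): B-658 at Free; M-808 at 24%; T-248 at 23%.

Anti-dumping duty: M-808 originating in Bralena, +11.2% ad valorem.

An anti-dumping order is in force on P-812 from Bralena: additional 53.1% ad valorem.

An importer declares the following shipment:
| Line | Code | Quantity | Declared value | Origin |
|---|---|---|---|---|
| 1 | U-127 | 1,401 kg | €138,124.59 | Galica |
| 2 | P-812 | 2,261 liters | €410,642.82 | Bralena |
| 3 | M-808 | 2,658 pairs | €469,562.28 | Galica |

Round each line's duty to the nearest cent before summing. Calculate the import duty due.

€376,975.45

Line 1 (U-127, Galica, 1,401 kg, €138,124.59):
Base rate for U-127 is €7.78/kg.
Duty = 1,401 × €7.78 = €10,899.78.
Line 2 (P-812, Bralena, 2,261 liters, €410,642.82):
Base rate for P-812 is €6.28/liter.
Additional duty on P-812 from Bralena: +53.1% ad valorem. Applied ad valorem rate = 53.1%.
Duty = €410,642.82 × 53.1% + 2,261 × €6.28 = €232,250.42.
Line 3 (M-808, Galica, 2,658 pairs, €469,562.28):
Base rate for M-808 is 28.5%.
M-808 has an FTA preferential rate, but origin Galica is not Fenay; base rate stands.
The additional-duty order on M-808 targets Bralena, not Galica; it does not apply.
Duty = €469,562.28 × 28.5% = €133,825.25.
Total = €10,899.78 + €232,250.42 + €133,825.25 = €376,975.45.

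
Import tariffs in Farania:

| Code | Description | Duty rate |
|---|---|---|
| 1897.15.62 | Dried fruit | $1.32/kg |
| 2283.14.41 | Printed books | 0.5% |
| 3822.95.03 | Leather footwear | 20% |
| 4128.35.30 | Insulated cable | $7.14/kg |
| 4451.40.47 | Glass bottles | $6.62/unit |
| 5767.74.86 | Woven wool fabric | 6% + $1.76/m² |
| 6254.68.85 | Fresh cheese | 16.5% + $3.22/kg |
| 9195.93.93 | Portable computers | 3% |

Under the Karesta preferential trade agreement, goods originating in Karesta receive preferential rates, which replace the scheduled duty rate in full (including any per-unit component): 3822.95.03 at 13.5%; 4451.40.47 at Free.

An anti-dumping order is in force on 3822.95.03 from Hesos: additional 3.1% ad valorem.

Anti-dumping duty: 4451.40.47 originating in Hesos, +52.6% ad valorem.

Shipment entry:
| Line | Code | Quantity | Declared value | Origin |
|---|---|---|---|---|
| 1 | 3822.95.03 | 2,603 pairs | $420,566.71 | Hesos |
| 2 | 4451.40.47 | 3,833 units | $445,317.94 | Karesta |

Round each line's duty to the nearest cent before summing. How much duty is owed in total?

Line 1 (3822.95.03, Hesos, 2,603 pairs, $420,566.71):
Base rate for 3822.95.03 is 20%.
3822.95.03 has an FTA preferential rate, but origin Hesos is not Karesta; base rate stands.
Additional duty on 3822.95.03 from Hesos: +3.1%. Applied ad valorem rate: 20% + 3.1% = 23.1%.
Duty = $420,566.71 × 23.1% = $97,150.91.
Line 2 (4451.40.47, Karesta, 3,833 units, $445,317.94):
Base rate for 4451.40.47 is $6.62/unit.
Origin Karesta qualifies under the Farania–Karesta agreement and 4451.40.47 is covered: preferential rate Free applies instead.
The additional-duty order on 4451.40.47 targets Hesos, not Karesta; it does not apply.
Duty = $445,317.94 × 0% = $0.00.
Total = $97,150.91 + $0.00 = $97,150.91.

$97,150.91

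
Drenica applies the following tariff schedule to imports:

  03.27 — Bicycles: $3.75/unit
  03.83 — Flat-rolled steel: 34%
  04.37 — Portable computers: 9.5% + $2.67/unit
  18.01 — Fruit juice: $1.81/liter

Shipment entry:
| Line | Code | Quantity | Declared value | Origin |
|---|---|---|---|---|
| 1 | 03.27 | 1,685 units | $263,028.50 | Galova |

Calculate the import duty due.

Line 1 (03.27, Galova, 1,685 units, $263,028.50):
Base rate for 03.27 is $3.75/unit.
Duty = 1,685 × $3.75 = $6,318.75.

$6,318.75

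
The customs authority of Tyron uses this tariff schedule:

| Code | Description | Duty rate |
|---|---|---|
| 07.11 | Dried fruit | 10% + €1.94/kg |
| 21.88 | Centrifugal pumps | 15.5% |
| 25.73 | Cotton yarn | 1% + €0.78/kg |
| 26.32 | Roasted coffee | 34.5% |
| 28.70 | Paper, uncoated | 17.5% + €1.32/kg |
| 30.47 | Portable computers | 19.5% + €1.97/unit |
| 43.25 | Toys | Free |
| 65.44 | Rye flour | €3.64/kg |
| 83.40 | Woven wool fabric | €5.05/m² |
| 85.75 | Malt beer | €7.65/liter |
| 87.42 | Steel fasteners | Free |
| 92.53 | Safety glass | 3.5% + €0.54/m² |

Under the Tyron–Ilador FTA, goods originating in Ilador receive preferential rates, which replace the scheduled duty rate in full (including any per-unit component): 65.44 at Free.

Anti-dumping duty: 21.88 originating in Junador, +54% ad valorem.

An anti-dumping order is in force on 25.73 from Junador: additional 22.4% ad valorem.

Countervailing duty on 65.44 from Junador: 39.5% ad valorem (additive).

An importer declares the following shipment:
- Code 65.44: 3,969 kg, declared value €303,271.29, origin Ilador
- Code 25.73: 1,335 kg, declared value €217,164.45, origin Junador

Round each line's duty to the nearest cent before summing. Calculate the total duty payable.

Line 1 (65.44, Ilador, 3,969 kg, €303,271.29):
Base rate for 65.44 is €3.64/kg.
Origin Ilador qualifies under the Tyron–Ilador agreement and 65.44 is covered: preferential rate Free applies instead.
The additional-duty order on 65.44 targets Junador, not Ilador; it does not apply.
Duty = €303,271.29 × 0% = €0.00.
Line 2 (25.73, Junador, 1,335 kg, €217,164.45):
Base rate for 25.73 is 1% + €0.78/kg.
Additional duty on 25.73 from Junador: +22.4%. Applied ad valorem rate: 1% + 22.4% = 23.4%.
Duty = €217,164.45 × 23.4% + 1,335 × €0.78 = €51,857.78.
Total = €0.00 + €51,857.78 = €51,857.78.

€51,857.78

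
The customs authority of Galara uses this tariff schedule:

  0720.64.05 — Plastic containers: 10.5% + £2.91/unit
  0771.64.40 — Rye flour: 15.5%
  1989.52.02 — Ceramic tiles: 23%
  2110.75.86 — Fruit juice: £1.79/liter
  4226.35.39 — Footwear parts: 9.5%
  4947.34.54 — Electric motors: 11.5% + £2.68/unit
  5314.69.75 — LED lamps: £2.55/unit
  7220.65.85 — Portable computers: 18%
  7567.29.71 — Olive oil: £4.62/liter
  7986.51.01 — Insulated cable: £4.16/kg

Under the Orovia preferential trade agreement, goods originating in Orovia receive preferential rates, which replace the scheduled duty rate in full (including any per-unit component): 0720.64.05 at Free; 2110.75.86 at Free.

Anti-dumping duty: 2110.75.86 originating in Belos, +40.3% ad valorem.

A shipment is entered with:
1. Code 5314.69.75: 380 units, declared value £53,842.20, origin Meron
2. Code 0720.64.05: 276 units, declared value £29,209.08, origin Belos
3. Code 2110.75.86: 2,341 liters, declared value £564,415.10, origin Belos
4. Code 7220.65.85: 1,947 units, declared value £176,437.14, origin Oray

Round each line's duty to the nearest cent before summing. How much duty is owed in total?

£268,247.48

Line 1 (5314.69.75, Meron, 380 units, £53,842.20):
Base rate for 5314.69.75 is £2.55/unit.
Duty = 380 × £2.55 = £969.00.
Line 2 (0720.64.05, Belos, 276 units, £29,209.08):
Base rate for 0720.64.05 is 10.5% + £2.91/unit.
0720.64.05 has an FTA preferential rate, but origin Belos is not Orovia; base rate stands.
Duty = £29,209.08 × 10.5% + 276 × £2.91 = £3,870.11.
Line 3 (2110.75.86, Belos, 2,341 liters, £564,415.10):
Base rate for 2110.75.86 is £1.79/liter.
2110.75.86 has an FTA preferential rate, but origin Belos is not Orovia; base rate stands.
Additional duty on 2110.75.86 from Belos: +40.3% ad valorem. Applied ad valorem rate = 40.3%.
Duty = £564,415.10 × 40.3% + 2,341 × £1.79 = £231,649.68.
Line 4 (7220.65.85, Oray, 1,947 units, £176,437.14):
Base rate for 7220.65.85 is 18%.
Duty = £176,437.14 × 18% = £31,758.69.
Total = £969.00 + £3,870.11 + £231,649.68 + £31,758.69 = £268,247.48.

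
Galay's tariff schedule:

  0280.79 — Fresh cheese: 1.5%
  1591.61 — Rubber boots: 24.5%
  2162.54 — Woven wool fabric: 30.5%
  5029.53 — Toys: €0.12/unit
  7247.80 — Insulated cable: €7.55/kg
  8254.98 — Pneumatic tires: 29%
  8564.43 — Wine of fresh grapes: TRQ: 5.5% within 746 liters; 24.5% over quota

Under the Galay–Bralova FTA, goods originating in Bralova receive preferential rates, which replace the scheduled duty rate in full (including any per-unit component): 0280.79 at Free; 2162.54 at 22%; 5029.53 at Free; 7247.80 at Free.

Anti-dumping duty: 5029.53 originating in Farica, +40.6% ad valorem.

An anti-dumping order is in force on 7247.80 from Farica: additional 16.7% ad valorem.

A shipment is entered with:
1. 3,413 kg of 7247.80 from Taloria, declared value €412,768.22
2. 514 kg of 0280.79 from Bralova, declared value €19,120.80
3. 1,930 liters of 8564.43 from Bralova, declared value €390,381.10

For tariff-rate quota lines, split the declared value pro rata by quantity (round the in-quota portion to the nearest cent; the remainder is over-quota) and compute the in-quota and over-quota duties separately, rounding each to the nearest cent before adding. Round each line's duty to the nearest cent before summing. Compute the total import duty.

Line 1 (7247.80, Taloria, 3,413 kg, €412,768.22):
Base rate for 7247.80 is €7.55/kg.
7247.80 has an FTA preferential rate, but origin Taloria is not Bralova; base rate stands.
The additional-duty order on 7247.80 targets Farica, not Taloria; it does not apply.
Duty = 3,413 × €7.55 = €25,768.15.
Line 2 (0280.79, Bralova, 514 kg, €19,120.80):
Base rate for 0280.79 is 1.5%.
Origin Bralova qualifies under the Galay–Bralova agreement and 0280.79 is covered: preferential rate Free applies instead.
Duty = €19,120.80 × 0% = €0.00.
Line 3 (8564.43, Bralova, 1,930 liters, €390,381.10):
Code 8564.43 is under a tariff-rate quota (threshold 746 liters). In-quota: 746 liters at 5.5%; over-quota: 1,184 liters at 24.5%.
Pro-rata value split: in-quota = €390,381.10 × 746/1,930 = €150,893.42; over-quota = €390,381.10 − €150,893.42 = €239,487.68.
In-quota duty = €150,893.42 × 5.5% = €8,299.14. Over-quota duty = €239,487.68 × 24.5% = €58,674.48.
Line duty = €8,299.14 + €58,674.48 = €66,973.62.
Total = €25,768.15 + €0.00 + €66,973.62 = €92,741.77.

€92,741.77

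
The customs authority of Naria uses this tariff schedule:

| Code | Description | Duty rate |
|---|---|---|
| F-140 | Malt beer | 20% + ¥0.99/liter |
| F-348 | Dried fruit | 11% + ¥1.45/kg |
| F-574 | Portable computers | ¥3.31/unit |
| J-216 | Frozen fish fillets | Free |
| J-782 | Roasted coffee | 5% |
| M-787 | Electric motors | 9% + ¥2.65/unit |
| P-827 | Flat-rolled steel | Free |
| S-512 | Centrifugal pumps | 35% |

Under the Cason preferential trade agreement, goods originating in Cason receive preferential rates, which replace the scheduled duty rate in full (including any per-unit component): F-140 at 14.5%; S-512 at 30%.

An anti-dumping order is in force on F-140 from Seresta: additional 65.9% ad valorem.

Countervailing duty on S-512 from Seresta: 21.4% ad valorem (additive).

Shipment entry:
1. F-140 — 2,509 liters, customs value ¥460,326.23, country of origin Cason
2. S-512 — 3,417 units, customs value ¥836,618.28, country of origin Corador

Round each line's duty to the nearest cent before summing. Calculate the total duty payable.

Line 1 (F-140, Cason, 2,509 liters, ¥460,326.23):
Base rate for F-140 is 20% + ¥0.99/liter.
Origin Cason qualifies under the Naria–Cason agreement and F-140 is covered: preferential rate 14.5% applies instead.
The additional-duty order on F-140 targets Seresta, not Cason; it does not apply.
Duty = ¥460,326.23 × 14.5% = ¥66,747.30.
Line 2 (S-512, Corador, 3,417 units, ¥836,618.28):
Base rate for S-512 is 35%.
S-512 has an FTA preferential rate, but origin Corador is not Cason; base rate stands.
The additional-duty order on S-512 targets Seresta, not Corador; it does not apply.
Duty = ¥836,618.28 × 35% = ¥292,816.40.
Total = ¥66,747.30 + ¥292,816.40 = ¥359,563.70.

¥359,563.70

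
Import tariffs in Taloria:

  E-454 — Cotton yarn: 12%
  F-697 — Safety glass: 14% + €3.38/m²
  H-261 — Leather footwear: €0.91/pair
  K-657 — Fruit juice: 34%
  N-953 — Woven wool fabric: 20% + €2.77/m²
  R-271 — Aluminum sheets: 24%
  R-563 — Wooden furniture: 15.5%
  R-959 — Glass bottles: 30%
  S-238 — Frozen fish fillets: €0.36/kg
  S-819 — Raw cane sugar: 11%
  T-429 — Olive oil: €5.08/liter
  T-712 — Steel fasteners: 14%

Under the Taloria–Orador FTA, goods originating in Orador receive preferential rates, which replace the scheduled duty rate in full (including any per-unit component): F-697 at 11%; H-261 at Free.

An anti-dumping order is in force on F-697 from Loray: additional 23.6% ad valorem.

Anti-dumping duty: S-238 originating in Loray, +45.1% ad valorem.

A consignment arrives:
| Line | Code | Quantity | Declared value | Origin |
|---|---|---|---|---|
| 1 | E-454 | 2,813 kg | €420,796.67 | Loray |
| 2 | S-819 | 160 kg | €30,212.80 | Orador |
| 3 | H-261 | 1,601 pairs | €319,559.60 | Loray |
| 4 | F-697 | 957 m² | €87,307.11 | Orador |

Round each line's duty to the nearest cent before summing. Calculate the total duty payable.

€64,879.70

Line 1 (E-454, Loray, 2,813 kg, €420,796.67):
Base rate for E-454 is 12%.
Duty = €420,796.67 × 12% = €50,495.60.
Line 2 (S-819, Orador, 160 kg, €30,212.80):
Base rate for S-819 is 11%.
Origin Orador is the FTA partner but S-819 is not on the preference list; base rate stands.
Duty = €30,212.80 × 11% = €3,323.41.
Line 3 (H-261, Loray, 1,601 pairs, €319,559.60):
Base rate for H-261 is €0.91/pair.
H-261 has an FTA preferential rate, but origin Loray is not Orador; base rate stands.
Duty = 1,601 × €0.91 = €1,456.91.
Line 4 (F-697, Orador, 957 m², €87,307.11):
Base rate for F-697 is 14% + €3.38/m².
Origin Orador qualifies under the Taloria–Orador agreement and F-697 is covered: preferential rate 11% applies instead.
The additional-duty order on F-697 targets Loray, not Orador; it does not apply.
Duty = €87,307.11 × 11% = €9,603.78.
Total = €50,495.60 + €3,323.41 + €1,456.91 + €9,603.78 = €64,879.70.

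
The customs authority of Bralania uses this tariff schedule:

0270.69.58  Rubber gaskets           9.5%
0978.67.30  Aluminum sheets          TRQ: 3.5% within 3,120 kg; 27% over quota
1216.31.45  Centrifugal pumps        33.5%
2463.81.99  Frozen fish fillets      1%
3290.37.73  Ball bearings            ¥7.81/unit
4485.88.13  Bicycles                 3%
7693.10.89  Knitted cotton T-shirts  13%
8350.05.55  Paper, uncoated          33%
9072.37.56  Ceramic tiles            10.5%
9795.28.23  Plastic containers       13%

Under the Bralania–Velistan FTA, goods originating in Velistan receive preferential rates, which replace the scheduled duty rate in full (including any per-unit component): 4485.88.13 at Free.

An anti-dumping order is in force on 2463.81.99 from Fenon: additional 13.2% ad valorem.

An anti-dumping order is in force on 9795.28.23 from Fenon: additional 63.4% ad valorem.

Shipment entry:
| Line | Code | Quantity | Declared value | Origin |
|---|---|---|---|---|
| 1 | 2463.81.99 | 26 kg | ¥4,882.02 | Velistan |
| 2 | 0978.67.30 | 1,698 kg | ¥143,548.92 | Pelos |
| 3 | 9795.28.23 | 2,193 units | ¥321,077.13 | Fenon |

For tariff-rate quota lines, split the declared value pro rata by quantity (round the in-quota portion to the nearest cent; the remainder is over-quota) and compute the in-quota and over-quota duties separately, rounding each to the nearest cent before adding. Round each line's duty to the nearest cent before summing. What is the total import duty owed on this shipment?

¥250,375.96

Line 1 (2463.81.99, Velistan, 26 kg, ¥4,882.02):
Base rate for 2463.81.99 is 1%.
Origin Velistan is the FTA partner but 2463.81.99 is not on the preference list; base rate stands.
The additional-duty order on 2463.81.99 targets Fenon, not Velistan; it does not apply.
Duty = ¥4,882.02 × 1% = ¥48.82.
Line 2 (0978.67.30, Pelos, 1,698 kg, ¥143,548.92):
Code 0978.67.30 is under a tariff-rate quota (threshold 3,120 kg). Quantity 1,698 kg is within the quota, so the in-quota rate 3.5% applies to the full value.
Duty = ¥143,548.92 × 3.5% = ¥5,024.21.
Line 3 (9795.28.23, Fenon, 2,193 units, ¥321,077.13):
Base rate for 9795.28.23 is 13%.
Additional duty on 9795.28.23 from Fenon: +63.4%. Applied ad valorem rate: 13% + 63.4% = 76.4%.
Duty = ¥321,077.13 × 76.4% = ¥245,302.93.
Total = ¥48.82 + ¥5,024.21 + ¥245,302.93 = ¥250,375.96.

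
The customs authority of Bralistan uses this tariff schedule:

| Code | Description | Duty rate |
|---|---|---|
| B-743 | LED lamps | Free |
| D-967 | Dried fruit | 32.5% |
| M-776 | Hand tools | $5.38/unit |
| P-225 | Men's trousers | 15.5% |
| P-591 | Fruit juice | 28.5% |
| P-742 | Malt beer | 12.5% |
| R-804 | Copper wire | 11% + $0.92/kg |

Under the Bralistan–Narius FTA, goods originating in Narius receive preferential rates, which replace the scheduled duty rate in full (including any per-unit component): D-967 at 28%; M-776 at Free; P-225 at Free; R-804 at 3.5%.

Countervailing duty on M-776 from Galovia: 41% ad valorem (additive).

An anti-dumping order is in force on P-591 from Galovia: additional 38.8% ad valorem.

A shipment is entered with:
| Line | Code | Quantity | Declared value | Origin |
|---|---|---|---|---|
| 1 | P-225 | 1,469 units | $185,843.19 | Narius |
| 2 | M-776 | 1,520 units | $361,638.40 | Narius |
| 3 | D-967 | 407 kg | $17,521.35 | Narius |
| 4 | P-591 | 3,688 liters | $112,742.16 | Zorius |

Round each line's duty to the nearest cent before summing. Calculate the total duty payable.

$37,037.50

Line 1 (P-225, Narius, 1,469 units, $185,843.19):
Base rate for P-225 is 15.5%.
Origin Narius qualifies under the Bralistan–Narius agreement and P-225 is covered: preferential rate Free applies instead.
Duty = $185,843.19 × 0% = $0.00.
Line 2 (M-776, Narius, 1,520 units, $361,638.40):
Base rate for M-776 is $5.38/unit.
Origin Narius qualifies under the Bralistan–Narius agreement and M-776 is covered: preferential rate Free applies instead.
The additional-duty order on M-776 targets Galovia, not Narius; it does not apply.
Duty = $361,638.40 × 0% = $0.00.
Line 3 (D-967, Narius, 407 kg, $17,521.35):
Base rate for D-967 is 32.5%.
Origin Narius qualifies under the Bralistan–Narius agreement and D-967 is covered: preferential rate 28% applies instead.
Duty = $17,521.35 × 28% = $4,905.98.
Line 4 (P-591, Zorius, 3,688 liters, $112,742.16):
Base rate for P-591 is 28.5%.
The additional-duty order on P-591 targets Galovia, not Zorius; it does not apply.
Duty = $112,742.16 × 28.5% = $32,131.52.
Total = $0.00 + $0.00 + $4,905.98 + $32,131.52 = $37,037.50.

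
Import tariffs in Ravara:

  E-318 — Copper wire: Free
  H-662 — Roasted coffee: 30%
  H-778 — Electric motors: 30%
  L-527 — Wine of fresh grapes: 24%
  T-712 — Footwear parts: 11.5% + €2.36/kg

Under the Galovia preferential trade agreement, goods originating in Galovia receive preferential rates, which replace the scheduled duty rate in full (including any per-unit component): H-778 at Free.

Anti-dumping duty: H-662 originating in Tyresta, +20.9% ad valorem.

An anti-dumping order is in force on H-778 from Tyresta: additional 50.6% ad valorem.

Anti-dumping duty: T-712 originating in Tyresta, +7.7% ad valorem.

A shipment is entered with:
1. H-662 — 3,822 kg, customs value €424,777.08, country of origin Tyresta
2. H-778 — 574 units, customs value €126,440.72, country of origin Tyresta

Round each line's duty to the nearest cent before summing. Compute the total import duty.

€318,122.75

Line 1 (H-662, Tyresta, 3,822 kg, €424,777.08):
Base rate for H-662 is 30%.
Additional duty on H-662 from Tyresta: +20.9%. Applied ad valorem rate: 30% + 20.9% = 50.9%.
Duty = €424,777.08 × 50.9% = €216,211.53.
Line 2 (H-778, Tyresta, 574 units, €126,440.72):
Base rate for H-778 is 30%.
H-778 has an FTA preferential rate, but origin Tyresta is not Galovia; base rate stands.
Additional duty on H-778 from Tyresta: +50.6%. Applied ad valorem rate: 30% + 50.6% = 80.6%.
Duty = €126,440.72 × 80.6% = €101,911.22.
Total = €216,211.53 + €101,911.22 = €318,122.75.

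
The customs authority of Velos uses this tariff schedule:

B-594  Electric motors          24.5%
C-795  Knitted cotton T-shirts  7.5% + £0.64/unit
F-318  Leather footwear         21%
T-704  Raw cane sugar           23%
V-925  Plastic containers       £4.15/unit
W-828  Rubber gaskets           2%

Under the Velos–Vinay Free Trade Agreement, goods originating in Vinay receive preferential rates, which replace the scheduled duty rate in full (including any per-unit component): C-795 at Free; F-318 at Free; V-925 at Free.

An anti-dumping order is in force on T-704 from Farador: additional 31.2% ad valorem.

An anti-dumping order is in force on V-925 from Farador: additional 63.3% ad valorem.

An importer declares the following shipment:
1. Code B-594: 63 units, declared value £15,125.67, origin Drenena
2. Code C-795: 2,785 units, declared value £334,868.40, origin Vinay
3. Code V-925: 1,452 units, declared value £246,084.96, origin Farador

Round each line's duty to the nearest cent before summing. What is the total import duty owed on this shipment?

£165,503.37

Line 1 (B-594, Drenena, 63 units, £15,125.67):
Base rate for B-594 is 24.5%.
Duty = £15,125.67 × 24.5% = £3,705.79.
Line 2 (C-795, Vinay, 2,785 units, £334,868.40):
Base rate for C-795 is 7.5% + £0.64/unit.
Origin Vinay qualifies under the Velos–Vinay agreement and C-795 is covered: preferential rate Free applies instead.
Duty = £334,868.40 × 0% = £0.00.
Line 3 (V-925, Farador, 1,452 units, £246,084.96):
Base rate for V-925 is £4.15/unit.
V-925 has an FTA preferential rate, but origin Farador is not Vinay; base rate stands.
Additional duty on V-925 from Farador: +63.3% ad valorem. Applied ad valorem rate = 63.3%.
Duty = £246,084.96 × 63.3% + 1,452 × £4.15 = £161,797.58.
Total = £3,705.79 + £0.00 + £161,797.58 = £165,503.37.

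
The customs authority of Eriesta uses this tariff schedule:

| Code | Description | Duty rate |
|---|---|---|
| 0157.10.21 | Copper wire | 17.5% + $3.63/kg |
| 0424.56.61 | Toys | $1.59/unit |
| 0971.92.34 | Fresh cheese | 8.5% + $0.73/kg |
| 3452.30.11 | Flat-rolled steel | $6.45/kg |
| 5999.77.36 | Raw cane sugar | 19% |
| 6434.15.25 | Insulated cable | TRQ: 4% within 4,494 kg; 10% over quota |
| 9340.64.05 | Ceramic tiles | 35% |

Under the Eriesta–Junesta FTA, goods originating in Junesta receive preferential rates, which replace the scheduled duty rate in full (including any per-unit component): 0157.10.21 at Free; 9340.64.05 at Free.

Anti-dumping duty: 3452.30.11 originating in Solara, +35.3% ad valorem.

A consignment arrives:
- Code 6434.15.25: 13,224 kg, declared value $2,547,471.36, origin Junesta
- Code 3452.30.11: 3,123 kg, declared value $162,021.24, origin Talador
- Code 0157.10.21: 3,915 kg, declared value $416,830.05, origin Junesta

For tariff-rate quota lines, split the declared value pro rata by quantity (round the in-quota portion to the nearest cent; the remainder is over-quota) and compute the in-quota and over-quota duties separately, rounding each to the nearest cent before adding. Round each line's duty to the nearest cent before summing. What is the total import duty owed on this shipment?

$222,947.04

Line 1 (6434.15.25, Junesta, 13,224 kg, $2,547,471.36):
Code 6434.15.25 is under a tariff-rate quota (threshold 4,494 kg). In-quota: 4,494 kg at 4%; over-quota: 8,730 kg at 10%.
Pro-rata value split: in-quota = $2,547,471.36 × 4,494/13,224 = $865,724.16; over-quota = $2,547,471.36 − $865,724.16 = $1,681,747.20.
In-quota duty = $865,724.16 × 4% = $34,628.97. Over-quota duty = $1,681,747.20 × 10% = $168,174.72.
Line duty = $34,628.97 + $168,174.72 = $202,803.69.
Line 2 (3452.30.11, Talador, 3,123 kg, $162,021.24):
Base rate for 3452.30.11 is $6.45/kg.
The additional-duty order on 3452.30.11 targets Solara, not Talador; it does not apply.
Duty = 3,123 × $6.45 = $20,143.35.
Line 3 (0157.10.21, Junesta, 3,915 kg, $416,830.05):
Base rate for 0157.10.21 is 17.5% + $3.63/kg.
Origin Junesta qualifies under the Eriesta–Junesta agreement and 0157.10.21 is covered: preferential rate Free applies instead.
Duty = $416,830.05 × 0% = $0.00.
Total = $202,803.69 + $20,143.35 + $0.00 = $222,947.04.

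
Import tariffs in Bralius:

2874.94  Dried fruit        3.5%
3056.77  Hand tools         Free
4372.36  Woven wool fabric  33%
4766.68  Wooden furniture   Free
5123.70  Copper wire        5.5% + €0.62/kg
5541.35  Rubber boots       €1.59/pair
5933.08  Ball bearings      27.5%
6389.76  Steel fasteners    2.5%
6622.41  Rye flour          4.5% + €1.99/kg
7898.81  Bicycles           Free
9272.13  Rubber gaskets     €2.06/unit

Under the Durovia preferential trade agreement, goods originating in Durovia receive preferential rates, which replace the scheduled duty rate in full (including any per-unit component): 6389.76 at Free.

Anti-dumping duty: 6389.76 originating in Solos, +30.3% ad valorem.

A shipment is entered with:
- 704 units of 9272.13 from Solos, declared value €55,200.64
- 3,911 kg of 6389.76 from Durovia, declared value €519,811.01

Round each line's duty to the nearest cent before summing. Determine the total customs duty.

€1,450.24

Line 1 (9272.13, Solos, 704 units, €55,200.64):
Base rate for 9272.13 is €2.06/unit.
Duty = 704 × €2.06 = €1,450.24.
Line 2 (6389.76, Durovia, 3,911 kg, €519,811.01):
Base rate for 6389.76 is 2.5%.
Origin Durovia qualifies under the Bralius–Durovia agreement and 6389.76 is covered: preferential rate Free applies instead.
The additional-duty order on 6389.76 targets Solos, not Durovia; it does not apply.
Duty = €519,811.01 × 0% = €0.00.
Total = €1,450.24 + €0.00 = €1,450.24.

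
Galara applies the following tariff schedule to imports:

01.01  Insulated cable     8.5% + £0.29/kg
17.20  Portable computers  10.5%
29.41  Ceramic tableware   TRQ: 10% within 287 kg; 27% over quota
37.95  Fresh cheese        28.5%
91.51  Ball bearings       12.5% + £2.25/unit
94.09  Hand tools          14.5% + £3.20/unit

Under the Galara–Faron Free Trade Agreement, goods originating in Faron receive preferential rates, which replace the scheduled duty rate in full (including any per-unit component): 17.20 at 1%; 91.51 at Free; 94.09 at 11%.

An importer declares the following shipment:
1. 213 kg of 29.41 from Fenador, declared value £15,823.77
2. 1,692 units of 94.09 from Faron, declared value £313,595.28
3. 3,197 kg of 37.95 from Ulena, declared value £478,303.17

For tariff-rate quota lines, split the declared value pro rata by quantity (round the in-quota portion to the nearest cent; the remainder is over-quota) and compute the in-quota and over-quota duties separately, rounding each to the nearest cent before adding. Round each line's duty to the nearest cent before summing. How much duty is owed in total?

£172,394.26

Line 1 (29.41, Fenador, 213 kg, £15,823.77):
Code 29.41 is under a tariff-rate quota (threshold 287 kg). Quantity 213 kg is within the quota, so the in-quota rate 10% applies to the full value.
Duty = £15,823.77 × 10% = £1,582.38.
Line 2 (94.09, Faron, 1,692 units, £313,595.28):
Base rate for 94.09 is 14.5% + £3.20/unit.
Origin Faron qualifies under the Galara–Faron agreement and 94.09 is covered: preferential rate 11% applies instead.
Duty = £313,595.28 × 11% = £34,495.48.
Line 3 (37.95, Ulena, 3,197 kg, £478,303.17):
Base rate for 37.95 is 28.5%.
Duty = £478,303.17 × 28.5% = £136,316.40.
Total = £1,582.38 + £34,495.48 + £136,316.40 = £172,394.26.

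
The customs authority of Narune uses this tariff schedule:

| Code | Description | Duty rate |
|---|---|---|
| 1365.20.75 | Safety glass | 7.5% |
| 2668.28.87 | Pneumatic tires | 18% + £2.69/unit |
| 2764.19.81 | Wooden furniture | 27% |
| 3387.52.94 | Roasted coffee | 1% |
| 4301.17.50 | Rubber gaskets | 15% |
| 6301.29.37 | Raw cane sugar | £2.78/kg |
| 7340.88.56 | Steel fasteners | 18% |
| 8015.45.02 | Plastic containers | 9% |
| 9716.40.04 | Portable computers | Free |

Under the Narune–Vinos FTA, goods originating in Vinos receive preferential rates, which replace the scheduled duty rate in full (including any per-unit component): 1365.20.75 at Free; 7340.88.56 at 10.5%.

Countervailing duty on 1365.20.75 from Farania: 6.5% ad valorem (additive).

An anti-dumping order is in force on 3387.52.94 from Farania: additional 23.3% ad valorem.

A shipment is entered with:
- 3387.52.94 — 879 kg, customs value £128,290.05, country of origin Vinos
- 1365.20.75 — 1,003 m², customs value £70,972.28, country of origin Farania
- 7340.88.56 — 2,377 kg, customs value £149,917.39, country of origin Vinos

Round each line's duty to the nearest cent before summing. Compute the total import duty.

Line 1 (3387.52.94, Vinos, 879 kg, £128,290.05):
Base rate for 3387.52.94 is 1%.
Origin Vinos is the FTA partner but 3387.52.94 is not on the preference list; base rate stands.
The additional-duty order on 3387.52.94 targets Farania, not Vinos; it does not apply.
Duty = £128,290.05 × 1% = £1,282.90.
Line 2 (1365.20.75, Farania, 1,003 m², £70,972.28):
Base rate for 1365.20.75 is 7.5%.
1365.20.75 has an FTA preferential rate, but origin Farania is not Vinos; base rate stands.
Additional duty on 1365.20.75 from Farania: +6.5%. Applied ad valorem rate: 7.5% + 6.5% = 14%.
Duty = £70,972.28 × 14% = £9,936.12.
Line 3 (7340.88.56, Vinos, 2,377 kg, £149,917.39):
Base rate for 7340.88.56 is 18%.
Origin Vinos qualifies under the Narune–Vinos agreement and 7340.88.56 is covered: preferential rate 10.5% applies instead.
Duty = £149,917.39 × 10.5% = £15,741.33.
Total = £1,282.90 + £9,936.12 + £15,741.33 = £26,960.35.

£26,960.35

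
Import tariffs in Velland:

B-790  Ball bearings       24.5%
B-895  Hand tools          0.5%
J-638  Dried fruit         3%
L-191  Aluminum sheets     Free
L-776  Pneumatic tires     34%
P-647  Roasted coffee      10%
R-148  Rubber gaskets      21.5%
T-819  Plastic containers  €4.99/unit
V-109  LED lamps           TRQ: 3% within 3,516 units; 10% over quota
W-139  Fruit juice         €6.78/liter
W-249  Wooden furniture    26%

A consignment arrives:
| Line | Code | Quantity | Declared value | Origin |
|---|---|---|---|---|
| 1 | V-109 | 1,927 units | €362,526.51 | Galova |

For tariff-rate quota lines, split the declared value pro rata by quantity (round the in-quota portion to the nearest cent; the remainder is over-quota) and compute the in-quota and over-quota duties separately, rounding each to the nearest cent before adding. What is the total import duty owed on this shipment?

€10,875.80

Line 1 (V-109, Galova, 1,927 units, €362,526.51):
Code V-109 is under a tariff-rate quota (threshold 3,516 units). Quantity 1,927 units is within the quota, so the in-quota rate 3% applies to the full value.
Duty = €362,526.51 × 3% = €10,875.80.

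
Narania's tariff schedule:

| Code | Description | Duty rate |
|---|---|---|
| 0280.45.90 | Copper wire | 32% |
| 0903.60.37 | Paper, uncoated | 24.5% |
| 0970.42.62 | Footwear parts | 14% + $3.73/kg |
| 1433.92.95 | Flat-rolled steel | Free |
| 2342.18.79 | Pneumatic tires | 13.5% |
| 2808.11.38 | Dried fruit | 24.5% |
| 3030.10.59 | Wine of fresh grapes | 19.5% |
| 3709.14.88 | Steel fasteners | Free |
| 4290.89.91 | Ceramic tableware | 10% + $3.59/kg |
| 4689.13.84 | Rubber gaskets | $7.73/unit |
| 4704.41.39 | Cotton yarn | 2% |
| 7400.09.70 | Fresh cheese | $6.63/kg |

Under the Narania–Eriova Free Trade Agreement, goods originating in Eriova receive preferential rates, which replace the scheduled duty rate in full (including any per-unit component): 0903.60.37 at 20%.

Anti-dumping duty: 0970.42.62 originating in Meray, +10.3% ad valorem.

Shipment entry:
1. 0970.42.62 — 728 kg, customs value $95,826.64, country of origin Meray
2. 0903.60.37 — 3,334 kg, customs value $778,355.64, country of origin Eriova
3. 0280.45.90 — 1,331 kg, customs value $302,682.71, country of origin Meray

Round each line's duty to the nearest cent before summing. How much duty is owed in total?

$278,530.91

Line 1 (0970.42.62, Meray, 728 kg, $95,826.64):
Base rate for 0970.42.62 is 14% + $3.73/kg.
Additional duty on 0970.42.62 from Meray: +10.3%. Applied ad valorem rate: 14% + 10.3% = 24.3%.
Duty = $95,826.64 × 24.3% + 728 × $3.73 = $26,001.31.
Line 2 (0903.60.37, Eriova, 3,334 kg, $778,355.64):
Base rate for 0903.60.37 is 24.5%.
Origin Eriova qualifies under the Narania–Eriova agreement and 0903.60.37 is covered: preferential rate 20% applies instead.
Duty = $778,355.64 × 20% = $155,671.13.
Line 3 (0280.45.90, Meray, 1,331 kg, $302,682.71):
Base rate for 0280.45.90 is 32%.
Duty = $302,682.71 × 32% = $96,858.47.
Total = $26,001.31 + $155,671.13 + $96,858.47 = $278,530.91.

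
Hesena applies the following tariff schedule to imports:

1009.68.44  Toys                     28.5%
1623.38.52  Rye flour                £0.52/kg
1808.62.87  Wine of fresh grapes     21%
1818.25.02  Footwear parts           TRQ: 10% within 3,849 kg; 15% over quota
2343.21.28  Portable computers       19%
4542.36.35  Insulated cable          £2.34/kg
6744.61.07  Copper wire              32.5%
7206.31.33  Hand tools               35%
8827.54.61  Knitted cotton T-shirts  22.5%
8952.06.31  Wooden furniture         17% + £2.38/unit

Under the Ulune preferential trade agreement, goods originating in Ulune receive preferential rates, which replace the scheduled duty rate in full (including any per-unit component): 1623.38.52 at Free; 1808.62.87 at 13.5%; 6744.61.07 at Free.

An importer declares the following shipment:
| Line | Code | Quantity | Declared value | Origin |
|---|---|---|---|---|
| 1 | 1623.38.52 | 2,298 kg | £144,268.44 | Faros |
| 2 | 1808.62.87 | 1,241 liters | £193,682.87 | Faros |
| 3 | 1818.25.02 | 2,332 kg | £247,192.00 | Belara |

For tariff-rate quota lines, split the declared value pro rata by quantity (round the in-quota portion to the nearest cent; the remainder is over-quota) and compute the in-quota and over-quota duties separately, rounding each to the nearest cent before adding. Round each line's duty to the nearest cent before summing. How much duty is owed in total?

£66,587.56

Line 1 (1623.38.52, Faros, 2,298 kg, £144,268.44):
Base rate for 1623.38.52 is £0.52/kg.
1623.38.52 has an FTA preferential rate, but origin Faros is not Ulune; base rate stands.
Duty = 2,298 × £0.52 = £1,194.96.
Line 2 (1808.62.87, Faros, 1,241 liters, £193,682.87):
Base rate for 1808.62.87 is 21%.
1808.62.87 has an FTA preferential rate, but origin Faros is not Ulune; base rate stands.
Duty = £193,682.87 × 21% = £40,673.40.
Line 3 (1818.25.02, Belara, 2,332 kg, £247,192.00):
Code 1818.25.02 is under a tariff-rate quota (threshold 3,849 kg). Quantity 2,332 kg is within the quota, so the in-quota rate 10% applies to the full value.
Duty = £247,192.00 × 10% = £24,719.20.
Total = £1,194.96 + £40,673.40 + £24,719.20 = £66,587.56.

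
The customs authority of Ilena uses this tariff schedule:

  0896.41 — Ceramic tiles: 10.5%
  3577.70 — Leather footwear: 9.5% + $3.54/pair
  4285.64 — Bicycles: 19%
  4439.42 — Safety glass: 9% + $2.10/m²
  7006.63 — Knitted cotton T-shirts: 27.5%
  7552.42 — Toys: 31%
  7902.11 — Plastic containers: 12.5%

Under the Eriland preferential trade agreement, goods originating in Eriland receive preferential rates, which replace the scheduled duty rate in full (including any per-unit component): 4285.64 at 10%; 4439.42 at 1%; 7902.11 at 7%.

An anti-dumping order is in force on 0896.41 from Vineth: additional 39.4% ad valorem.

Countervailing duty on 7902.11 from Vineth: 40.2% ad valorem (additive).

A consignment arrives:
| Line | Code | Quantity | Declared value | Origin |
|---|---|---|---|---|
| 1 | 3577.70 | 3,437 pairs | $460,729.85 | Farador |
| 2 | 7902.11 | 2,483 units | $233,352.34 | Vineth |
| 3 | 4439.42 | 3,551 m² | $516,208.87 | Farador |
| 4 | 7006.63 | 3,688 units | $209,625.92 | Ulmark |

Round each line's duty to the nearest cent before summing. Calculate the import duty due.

$290,476.03

Line 1 (3577.70, Farador, 3,437 pairs, $460,729.85):
Base rate for 3577.70 is 9.5% + $3.54/pair.
Duty = $460,729.85 × 9.5% + 3,437 × $3.54 = $55,936.32.
Line 2 (7902.11, Vineth, 2,483 units, $233,352.34):
Base rate for 7902.11 is 12.5%.
7902.11 has an FTA preferential rate, but origin Vineth is not Eriland; base rate stands.
Additional duty on 7902.11 from Vineth: +40.2%. Applied ad valorem rate: 12.5% + 40.2% = 52.7%.
Duty = $233,352.34 × 52.7% = $122,976.68.
Line 3 (4439.42, Farador, 3,551 m², $516,208.87):
Base rate for 4439.42 is 9% + $2.10/m².
4439.42 has an FTA preferential rate, but origin Farador is not Eriland; base rate stands.
Duty = $516,208.87 × 9% + 3,551 × $2.10 = $53,915.90.
Line 4 (7006.63, Ulmark, 3,688 units, $209,625.92):
Base rate for 7006.63 is 27.5%.
Duty = $209,625.92 × 27.5% = $57,647.13.
Total = $55,936.32 + $122,976.68 + $53,915.90 + $57,647.13 = $290,476.03.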